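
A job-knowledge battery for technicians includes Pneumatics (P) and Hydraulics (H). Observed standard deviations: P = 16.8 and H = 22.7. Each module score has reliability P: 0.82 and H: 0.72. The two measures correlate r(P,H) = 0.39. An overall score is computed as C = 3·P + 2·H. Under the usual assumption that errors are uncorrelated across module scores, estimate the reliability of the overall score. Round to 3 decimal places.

Var(C) = 3²·16.8² + 2²·22.7² + 2·[6·16.8·22.7·0.39] = 4601.32 + 1784.76 = 6386.08.
Because errors are independent across components, Cov(Tᵢ,Tⱼ) = Cov(Xᵢ,Xⱼ); the off-diagonal part of the true-score variance is the same as above.
True-score variance = [3²·16.8²·0.82 + 2²·22.7²·0.72] + 1784.76 = 3566.97 + 1784.76 = 5351.73.
Reliability = 5351.73 / 6386.08 = 0.838.

0.838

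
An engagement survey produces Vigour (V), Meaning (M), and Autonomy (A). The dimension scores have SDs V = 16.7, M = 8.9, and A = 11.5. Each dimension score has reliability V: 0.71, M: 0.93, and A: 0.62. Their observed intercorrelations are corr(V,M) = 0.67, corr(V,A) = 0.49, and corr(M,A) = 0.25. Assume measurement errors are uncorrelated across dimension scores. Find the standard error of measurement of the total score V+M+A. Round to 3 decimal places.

Var(total) = 490.35 + 438.548 = 928.898.
True-score variance = 353.672 + 438.548 = 792.22, so reliability = 0.8529.
Error variance = 928.898 − 792.22 = 136.678; SEM = √136.678 = 11.691.

11.691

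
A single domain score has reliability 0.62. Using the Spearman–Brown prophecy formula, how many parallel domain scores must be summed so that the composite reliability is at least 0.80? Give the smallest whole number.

k ≥ ρ*(1−ρ₁)/(ρ₁(1−ρ*)) = 0.80·0.38 / (0.62·0.20) = 2.452.
Smallest integer k = 3.

3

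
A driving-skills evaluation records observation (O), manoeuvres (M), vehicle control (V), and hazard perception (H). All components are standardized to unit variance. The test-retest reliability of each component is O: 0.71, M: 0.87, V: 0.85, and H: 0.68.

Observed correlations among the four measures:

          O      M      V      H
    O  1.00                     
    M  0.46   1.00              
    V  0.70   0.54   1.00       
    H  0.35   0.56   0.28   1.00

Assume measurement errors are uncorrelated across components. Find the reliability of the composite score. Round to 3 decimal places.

0.909

Var(O+M+V+H) = 4 + 2·[0.46 + 0.70 + 0.35 + 0.54 + 0.56 + 0.28] = 4 + 5.78 = 9.78.
Because errors are independent across components, Cov(Tᵢ,Tⱼ) = Cov(Xᵢ,Xⱼ); the off-diagonal part of the true-score variance is the same as above.
True-score variance = [0.71 + 0.87 + 0.85 + 0.68] + 5.78 = 3.11 + 5.78 = 8.89.
Reliability = 8.89 / 9.78 = 0.909.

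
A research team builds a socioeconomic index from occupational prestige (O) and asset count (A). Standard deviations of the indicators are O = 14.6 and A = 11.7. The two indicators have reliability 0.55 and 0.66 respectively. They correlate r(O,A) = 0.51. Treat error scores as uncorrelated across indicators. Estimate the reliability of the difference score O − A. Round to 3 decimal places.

0.190

Var(O−A) = 14.6² + 11.7² − 2·14.6·11.7·0.51 = 350.05 − 174.236 = 175.814.
Because errors are independent across components, Cov(Tᵢ,Tⱼ) = Cov(Xᵢ,Xⱼ); the off-diagonal part of the true-score variance is the same as above.
True-score variance = [14.6²·0.55 + 11.7²·0.66] − 174.236 = 207.585 − 174.236 = 33.349.
Reliability = 33.349 / 175.814 = 0.190.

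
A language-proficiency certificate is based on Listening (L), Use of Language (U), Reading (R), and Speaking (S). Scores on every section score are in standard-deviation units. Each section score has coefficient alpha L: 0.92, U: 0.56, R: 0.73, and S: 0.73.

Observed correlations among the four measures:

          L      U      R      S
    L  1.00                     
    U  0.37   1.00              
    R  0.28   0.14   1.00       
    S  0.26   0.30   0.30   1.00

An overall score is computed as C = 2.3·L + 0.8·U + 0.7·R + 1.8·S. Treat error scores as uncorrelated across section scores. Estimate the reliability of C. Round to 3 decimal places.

0.892

Var(C) = 2.3² + 0.8² + 0.7² + 1.8² + 2·[1.84·0.37 + 1.61·0.28 + 4.14·0.26 + 0.56·0.14 + 1.44·0.30 + 1.26·0.30] = 9.66 + 6.1928 = 15.8528.
Under uncorrelated errors the observed covariances equal the true-score covariances, so only the own-variance terms attenuate.
True-score variance = [2.3²·0.92 + 0.8²·0.56 + 0.7²·0.73 + 1.8²·0.73] + 6.1928 = 7.9481 + 6.1928 = 14.1409.
Reliability = 14.1409 / 15.8528 = 0.892.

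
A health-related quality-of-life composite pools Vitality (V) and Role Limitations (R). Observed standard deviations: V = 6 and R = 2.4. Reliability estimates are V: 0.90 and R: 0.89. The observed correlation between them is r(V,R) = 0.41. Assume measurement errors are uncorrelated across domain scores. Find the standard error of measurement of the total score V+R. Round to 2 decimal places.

Var(total) = 41.76 + 11.808 = 53.568.
True-score variance = 37.5264 + 11.808 = 49.3344, so reliability = 0.9210.
Error variance = 53.568 − 49.3344 = 4.2336; SEM = √4.2336 = 2.06.

2.06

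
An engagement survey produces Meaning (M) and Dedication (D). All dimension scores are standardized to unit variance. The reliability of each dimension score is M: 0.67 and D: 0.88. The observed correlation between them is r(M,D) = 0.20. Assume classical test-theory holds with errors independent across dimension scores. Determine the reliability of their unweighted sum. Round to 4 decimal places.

Var(M+D) = 2 + 2·[0.20] = 2 + 0.4 = 2.4.
Because errors are independent across components, Cov(Tᵢ,Tⱼ) = Cov(Xᵢ,Xⱼ); the off-diagonal part of the true-score variance is the same as above.
True-score variance = [0.67 + 0.88] + 0.4 = 1.55 + 0.4 = 1.95.
Reliability = 1.95 / 2.4 = 0.8125.

0.8125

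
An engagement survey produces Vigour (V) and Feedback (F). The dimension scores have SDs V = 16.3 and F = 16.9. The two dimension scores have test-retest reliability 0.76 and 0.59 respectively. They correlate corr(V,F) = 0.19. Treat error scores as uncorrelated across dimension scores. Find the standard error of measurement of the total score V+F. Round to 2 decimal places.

13.45

Var(total) = 551.3 + 104.679 = 655.979.
True-score variance = 370.434 + 104.679 = 475.113, so reliability = 0.7243.
Error variance = 655.979 − 475.113 = 180.866; SEM = √180.866 = 13.45.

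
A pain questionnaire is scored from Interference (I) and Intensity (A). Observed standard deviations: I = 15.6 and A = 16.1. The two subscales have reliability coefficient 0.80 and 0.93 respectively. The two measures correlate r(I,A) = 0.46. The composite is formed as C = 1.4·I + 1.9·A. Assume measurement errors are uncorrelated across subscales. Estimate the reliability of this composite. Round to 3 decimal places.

0.921

Var(C) = 1.4²·15.6² + 1.9²·16.1² + 2·[2.66·15.6·16.1·0.46] = 1412.73 + 614.639 = 2027.37.
With uncorrelated errors the cross-covariances are all true-score covariance, so they carry over unchanged; only the diagonal terms shrink to ρᵢσᵢ².
True-score variance = [1.4²·15.6²·0.80 + 1.9²·16.1²·0.93] + 614.639 = 1251.83 + 614.639 = 1866.47.
Reliability = 1866.47 / 2027.37 = 0.921.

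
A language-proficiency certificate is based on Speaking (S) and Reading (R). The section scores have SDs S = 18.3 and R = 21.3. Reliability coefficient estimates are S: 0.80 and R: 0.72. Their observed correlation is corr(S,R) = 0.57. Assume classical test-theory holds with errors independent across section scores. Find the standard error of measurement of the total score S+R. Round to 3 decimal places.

13.929

Var(total) = 788.58 + 444.361 = 1232.94.
True-score variance = 594.569 + 444.361 = 1038.93, so reliability = 0.8426.
Error variance = 1232.94 − 1038.93 = 194.011; SEM = √194.011 = 13.929.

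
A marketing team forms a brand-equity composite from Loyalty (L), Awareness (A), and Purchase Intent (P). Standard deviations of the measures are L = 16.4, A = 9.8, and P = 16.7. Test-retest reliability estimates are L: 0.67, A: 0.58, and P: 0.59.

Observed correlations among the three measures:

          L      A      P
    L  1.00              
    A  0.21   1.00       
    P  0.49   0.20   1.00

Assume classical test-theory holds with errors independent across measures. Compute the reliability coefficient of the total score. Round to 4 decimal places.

Var(L+A+P) = 16.4² + 9.8² + 16.7² + 2·[16.4·9.8·0.21 + 16.4·16.7·0.49 + 9.8·16.7·0.20] = 643.89 + 401.369 = 1045.26.
Because errors are independent across components, Cov(Tᵢ,Tⱼ) = Cov(Xᵢ,Xⱼ); the off-diagonal part of the true-score variance is the same as above.
True-score variance = [16.4²·0.67 + 9.8²·0.58 + 16.7²·0.59] + 401.369 = 400.452 + 401.369 = 801.82.
Reliability = 801.82 / 1045.26 = 0.7671.

0.7671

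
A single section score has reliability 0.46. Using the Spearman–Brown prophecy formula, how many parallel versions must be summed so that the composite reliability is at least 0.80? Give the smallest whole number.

k ≥ ρ*(1−ρ₁)/(ρ₁(1−ρ*)) = 0.80·0.54 / (0.46·0.20) = 4.696.
Smallest integer k = 5.

5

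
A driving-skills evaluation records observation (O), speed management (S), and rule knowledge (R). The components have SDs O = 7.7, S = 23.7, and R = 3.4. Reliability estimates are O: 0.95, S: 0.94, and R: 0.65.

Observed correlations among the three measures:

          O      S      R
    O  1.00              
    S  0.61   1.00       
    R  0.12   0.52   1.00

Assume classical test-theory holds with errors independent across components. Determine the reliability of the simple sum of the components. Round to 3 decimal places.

0.957

Var(O+S+R) = 7.7² + 23.7² + 3.4² + 2·[7.7·23.7·0.61 + 7.7·3.4·0.12 + 23.7·3.4·0.52] = 632.54 + 312.724 = 945.264.
Because errors are independent across components, Cov(Tᵢ,Tⱼ) = Cov(Xᵢ,Xⱼ); the off-diagonal part of the true-score variance is the same as above.
True-score variance = [7.7²·0.95 + 23.7²·0.94 + 3.4²·0.65] + 312.724 = 591.828 + 312.724 = 904.552.
Reliability = 904.552 / 945.264 = 0.957.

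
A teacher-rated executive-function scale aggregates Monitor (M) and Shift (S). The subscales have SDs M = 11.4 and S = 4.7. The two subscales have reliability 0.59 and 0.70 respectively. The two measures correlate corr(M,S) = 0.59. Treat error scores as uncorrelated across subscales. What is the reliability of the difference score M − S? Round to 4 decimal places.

Var(M−S) = 11.4² + 4.7² − 2·11.4·4.7·0.59 = 152.05 − 63.2244 = 88.8256.
With uncorrelated errors the cross-covariances are all true-score covariance, so they carry over unchanged; only the diagonal terms shrink to ρᵢσᵢ².
True-score variance = [11.4²·0.59 + 4.7²·0.70] − 63.2244 = 92.1394 − 63.2244 = 28.915.
Reliability = 28.915 / 88.8256 = 0.3255.

0.3255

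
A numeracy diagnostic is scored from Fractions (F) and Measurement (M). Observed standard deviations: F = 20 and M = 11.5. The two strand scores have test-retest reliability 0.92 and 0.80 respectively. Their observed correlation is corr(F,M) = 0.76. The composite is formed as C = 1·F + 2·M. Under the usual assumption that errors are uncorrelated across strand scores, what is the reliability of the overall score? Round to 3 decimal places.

0.915

Var(C) = 20² + 2²·11.5² + 2·[2·20·11.5·0.76] = 929 + 699.2 = 1628.2.
Under uncorrelated errors the observed covariances equal the true-score covariances, so only the own-variance terms attenuate.
True-score variance = [20²·0.92 + 2²·11.5²·0.80] + 699.2 = 791.2 + 699.2 = 1490.4.
Reliability = 1490.4 / 1628.2 = 0.915.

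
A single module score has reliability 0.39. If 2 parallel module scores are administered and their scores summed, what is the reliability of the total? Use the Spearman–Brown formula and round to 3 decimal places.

0.561

ρ_k = kρ / (1 + (k−1)ρ) = 2·0.39 / (1 + 1·0.39) = 0.780 / 1.390 = 0.561.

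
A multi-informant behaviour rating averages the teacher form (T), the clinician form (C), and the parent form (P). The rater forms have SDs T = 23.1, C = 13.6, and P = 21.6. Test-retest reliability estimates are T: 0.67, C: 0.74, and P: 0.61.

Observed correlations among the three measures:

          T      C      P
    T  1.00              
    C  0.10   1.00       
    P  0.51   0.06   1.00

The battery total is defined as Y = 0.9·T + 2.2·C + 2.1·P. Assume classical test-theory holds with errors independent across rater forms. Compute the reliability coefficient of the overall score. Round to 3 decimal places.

0.746

Var(Y) = 0.9²·23.1² + 2.2²·13.6² + 2.1²·21.6² + 2·[1.98·23.1·13.6·0.10 + 1.89·23.1·21.6·0.51 + 4.62·13.6·21.6·0.06] = 3384.96 + 1249.16 = 4634.12.
With uncorrelated errors the cross-covariances are all true-score covariance, so they carry over unchanged; only the diagonal terms shrink to ρᵢσᵢ².
True-score variance = [0.9²·23.1²·0.67 + 2.2²·13.6²·0.74 + 2.1²·21.6²·0.61] + 1249.16 = 2207.14 + 1249.16 = 3456.3.
Reliability = 3456.3 / 4634.12 = 0.746.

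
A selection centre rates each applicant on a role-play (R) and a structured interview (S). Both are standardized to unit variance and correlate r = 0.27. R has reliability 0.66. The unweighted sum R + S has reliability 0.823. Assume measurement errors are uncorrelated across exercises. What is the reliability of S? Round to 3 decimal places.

Var(R+S) = 2 + 2·0.27 = 2.540.
True-score variance = ρ_R + ρ_S + 2·0.27, so 0.823 = (0.66 + ρ_S + 0.54) / 2.540.
ρ_S = 0.823·2.540 − 0.66 − 0.54 = 0.890.

0.890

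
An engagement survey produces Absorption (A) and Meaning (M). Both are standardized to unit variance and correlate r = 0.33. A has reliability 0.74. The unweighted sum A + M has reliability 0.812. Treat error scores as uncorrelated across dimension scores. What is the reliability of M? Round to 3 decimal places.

Var(A+M) = 2 + 2·0.33 = 2.660.
True-score variance = ρ_A + ρ_M + 2·0.33, so 0.812 = (0.74 + ρ_M + 0.66) / 2.660.
ρ_M = 0.812·2.660 − 0.74 − 0.66 = 0.760.

0.760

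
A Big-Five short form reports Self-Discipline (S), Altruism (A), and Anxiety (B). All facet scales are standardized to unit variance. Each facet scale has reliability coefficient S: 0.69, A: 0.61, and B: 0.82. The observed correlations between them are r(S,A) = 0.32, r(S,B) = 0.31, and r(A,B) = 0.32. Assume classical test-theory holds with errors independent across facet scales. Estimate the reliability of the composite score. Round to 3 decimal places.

0.820

Var(S+A+B) = 3 + 2·[0.32 + 0.31 + 0.32] = 3 + 1.9 = 4.9.
With uncorrelated errors the cross-covariances are all true-score covariance, so they carry over unchanged; only the diagonal terms shrink to ρᵢσᵢ².
True-score variance = [0.69 + 0.61 + 0.82] + 1.9 = 2.12 + 1.9 = 4.02.
Reliability = 4.02 / 4.9 = 0.820.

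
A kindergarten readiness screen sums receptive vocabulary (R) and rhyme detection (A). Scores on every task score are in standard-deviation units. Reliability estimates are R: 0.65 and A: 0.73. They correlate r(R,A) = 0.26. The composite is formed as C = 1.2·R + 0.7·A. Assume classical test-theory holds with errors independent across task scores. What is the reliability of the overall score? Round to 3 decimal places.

0.731

Var(C) = 1.2² + 0.7² + 2·[0.84·0.26] = 1.93 + 0.4368 = 2.3668.
Under uncorrelated errors the observed covariances equal the true-score covariances, so only the own-variance terms attenuate.
True-score variance = [1.2²·0.65 + 0.7²·0.73] + 0.4368 = 1.2937 + 0.4368 = 1.7305.
Reliability = 1.7305 / 2.3668 = 0.731.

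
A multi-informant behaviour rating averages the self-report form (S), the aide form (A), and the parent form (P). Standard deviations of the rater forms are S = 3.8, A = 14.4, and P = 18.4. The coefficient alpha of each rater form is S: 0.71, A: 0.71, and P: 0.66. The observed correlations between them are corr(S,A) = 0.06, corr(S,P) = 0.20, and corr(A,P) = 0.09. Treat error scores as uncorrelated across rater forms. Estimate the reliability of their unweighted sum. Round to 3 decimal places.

Var(S+A+P) = 3.8² + 14.4² + 18.4² + 2·[3.8·14.4·0.06 + 3.8·18.4·0.20 + 14.4·18.4·0.09] = 560.36 + 82.2272 = 642.587.
Under uncorrelated errors the observed covariances equal the true-score covariances, so only the own-variance terms attenuate.
True-score variance = [3.8²·0.71 + 14.4²·0.71 + 18.4²·0.66] + 82.2272 = 380.928 + 82.2272 = 463.155.
Reliability = 463.155 / 642.587 = 0.721.

0.721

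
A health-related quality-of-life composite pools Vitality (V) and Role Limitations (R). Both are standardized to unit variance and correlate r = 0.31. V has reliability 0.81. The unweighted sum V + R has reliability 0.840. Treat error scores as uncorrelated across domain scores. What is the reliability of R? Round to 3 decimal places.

0.771

Var(V+R) = 2 + 2·0.31 = 2.620.
True-score variance = ρ_V + ρ_R + 2·0.31, so 0.840 = (0.81 + ρ_R + 0.62) / 2.620.
ρ_R = 0.840·2.620 − 0.81 − 0.62 = 0.771.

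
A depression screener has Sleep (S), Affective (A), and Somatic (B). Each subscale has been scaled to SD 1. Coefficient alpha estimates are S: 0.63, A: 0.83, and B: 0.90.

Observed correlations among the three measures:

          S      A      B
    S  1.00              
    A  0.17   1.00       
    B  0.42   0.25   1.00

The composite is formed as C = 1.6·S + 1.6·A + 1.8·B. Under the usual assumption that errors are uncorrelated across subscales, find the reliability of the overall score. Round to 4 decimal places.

Var(C) = 1.6² + 1.6² + 1.8² + 2·[2.56·0.17 + 2.88·0.42 + 2.88·0.25] = 8.36 + 4.7296 = 13.0896.
With uncorrelated errors the cross-covariances are all true-score covariance, so they carry over unchanged; only the diagonal terms shrink to ρᵢσᵢ².
True-score variance = [1.6²·0.63 + 1.6²·0.83 + 1.8²·0.90] + 4.7296 = 6.6536 + 4.7296 = 11.3832.
Reliability = 11.3832 / 13.0896 = 0.8696.

0.8696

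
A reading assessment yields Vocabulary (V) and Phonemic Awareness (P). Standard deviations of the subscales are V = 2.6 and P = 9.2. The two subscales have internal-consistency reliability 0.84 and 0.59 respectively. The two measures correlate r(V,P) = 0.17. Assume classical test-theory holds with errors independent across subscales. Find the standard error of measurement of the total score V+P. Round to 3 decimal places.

5.982

Var(total) = 91.4 + 8.1328 = 99.5328.
True-score variance = 55.616 + 8.1328 = 63.7488, so reliability = 0.6405.
Error variance = 99.5328 − 63.7488 = 35.784; SEM = √35.784 = 5.982.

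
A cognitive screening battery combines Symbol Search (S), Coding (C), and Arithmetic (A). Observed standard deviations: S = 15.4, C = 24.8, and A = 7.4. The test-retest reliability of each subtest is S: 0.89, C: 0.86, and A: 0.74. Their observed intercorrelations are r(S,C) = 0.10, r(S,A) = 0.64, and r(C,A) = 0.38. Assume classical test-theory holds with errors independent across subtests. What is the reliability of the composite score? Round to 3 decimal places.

0.900

Var(S+C+A) = 15.4² + 24.8² + 7.4² + 2·[15.4·24.8·0.10 + 15.4·7.4·0.64 + 24.8·7.4·0.38] = 906.96 + 361.728 = 1268.69.
With uncorrelated errors the cross-covariances are all true-score covariance, so they carry over unchanged; only the diagonal terms shrink to ρᵢσᵢ².
True-score variance = [15.4²·0.89 + 24.8²·0.86 + 7.4²·0.74] + 361.728 = 780.529 + 361.728 = 1142.26.
Reliability = 1142.26 / 1268.69 = 0.900.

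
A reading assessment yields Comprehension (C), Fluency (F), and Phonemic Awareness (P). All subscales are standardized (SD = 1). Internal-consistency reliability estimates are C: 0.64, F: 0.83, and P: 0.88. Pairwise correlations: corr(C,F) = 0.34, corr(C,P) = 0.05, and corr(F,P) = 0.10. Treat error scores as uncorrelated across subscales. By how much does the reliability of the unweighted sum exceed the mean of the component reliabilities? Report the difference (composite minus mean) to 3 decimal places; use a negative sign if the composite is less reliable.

Var(sum) = 3 + 0.98 = 3.98; true-score variance = 2.35 + 0.98 = 3.33; composite reliability = 0.8367.
Mean component reliability = 0.7833.
Difference = 0.8367 − 0.7833 = 0.053.

0.053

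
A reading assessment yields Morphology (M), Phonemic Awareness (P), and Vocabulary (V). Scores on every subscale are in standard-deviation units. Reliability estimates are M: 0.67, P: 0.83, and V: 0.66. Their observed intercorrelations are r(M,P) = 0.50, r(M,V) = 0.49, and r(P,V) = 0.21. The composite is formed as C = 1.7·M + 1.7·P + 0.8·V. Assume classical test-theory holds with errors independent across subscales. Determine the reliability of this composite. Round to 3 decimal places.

Var(C) = 1.7² + 1.7² + 0.8² + 2·[2.89·0.50 + 1.36·0.49 + 1.36·0.21] = 6.42 + 4.794 = 11.214.
Because errors are independent across components, Cov(Tᵢ,Tⱼ) = Cov(Xᵢ,Xⱼ); the off-diagonal part of the true-score variance is the same as above.
True-score variance = [1.7²·0.67 + 1.7²·0.83 + 0.8²·0.66] + 4.794 = 4.7574 + 4.794 = 9.5514.
Reliability = 9.5514 / 11.214 = 0.852.

0.852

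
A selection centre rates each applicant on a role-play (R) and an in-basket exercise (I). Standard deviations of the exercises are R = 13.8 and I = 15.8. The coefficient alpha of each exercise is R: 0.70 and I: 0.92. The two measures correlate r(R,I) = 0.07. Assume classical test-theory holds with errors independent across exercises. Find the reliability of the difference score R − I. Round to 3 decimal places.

0.812

Var(R−I) = 13.8² + 15.8² − 2·13.8·15.8·0.07 = 440.08 − 30.5256 = 409.554.
With uncorrelated errors the cross-covariances are all true-score covariance, so they carry over unchanged; only the diagonal terms shrink to ρᵢσᵢ².
True-score variance = [13.8²·0.70 + 15.8²·0.92] − 30.5256 = 362.977 − 30.5256 = 332.451.
Reliability = 332.451 / 409.554 = 0.812.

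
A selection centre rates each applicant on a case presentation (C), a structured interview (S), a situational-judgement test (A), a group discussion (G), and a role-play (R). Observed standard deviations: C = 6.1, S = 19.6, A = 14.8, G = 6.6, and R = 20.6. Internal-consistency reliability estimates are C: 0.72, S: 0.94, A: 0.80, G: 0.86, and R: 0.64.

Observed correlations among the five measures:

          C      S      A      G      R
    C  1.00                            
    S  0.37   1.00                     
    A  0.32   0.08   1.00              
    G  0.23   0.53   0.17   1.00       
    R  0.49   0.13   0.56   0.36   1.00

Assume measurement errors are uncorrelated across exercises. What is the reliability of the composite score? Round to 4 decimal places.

Var(C+S+A+G+R) = 6.1² + 19.6² + 14.8² + 6.6² + 20.6² + 2·[6.1·19.6·0.37 + 6.1·14.8·0.32 + 6.1·6.6·0.23 + 6.1·20.6·0.49 + 19.6·14.8·0.08 + 19.6·6.6·0.53 + 19.6·20.6·0.13 + 14.8·6.6·0.17 + 14.8·20.6·0.56 + 6.6·20.6·0.36] = 1108.33 + 1049 = 2157.33.
Under uncorrelated errors the observed covariances equal the true-score covariances, so only the own-variance terms attenuate.
True-score variance = [6.1²·0.72 + 19.6²·0.94 + 14.8²·0.80 + 6.6²·0.86 + 20.6²·0.64] + 1049 = 872.186 + 1049 = 1921.19.
Reliability = 1921.19 / 2157.33 = 0.8905.

0.8905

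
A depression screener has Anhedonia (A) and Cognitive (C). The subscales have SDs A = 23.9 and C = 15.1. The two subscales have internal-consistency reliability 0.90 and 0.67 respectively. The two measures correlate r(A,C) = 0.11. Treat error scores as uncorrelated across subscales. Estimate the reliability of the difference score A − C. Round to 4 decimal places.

Var(A−C) = 23.9² + 15.1² − 2·23.9·15.1·0.11 = 799.22 − 79.3958 = 719.824.
Under uncorrelated errors the observed covariances equal the true-score covariances, so only the own-variance terms attenuate.
True-score variance = [23.9²·0.90 + 15.1²·0.67] − 79.3958 = 666.856 − 79.3958 = 587.46.
Reliability = 587.46 / 719.824 = 0.8161.

0.8161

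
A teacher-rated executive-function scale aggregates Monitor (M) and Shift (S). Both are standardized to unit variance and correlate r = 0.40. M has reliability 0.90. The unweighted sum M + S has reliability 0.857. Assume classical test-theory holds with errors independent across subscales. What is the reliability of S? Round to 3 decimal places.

0.700

Var(M+S) = 2 + 2·0.40 = 2.800.
True-score variance = ρ_M + ρ_S + 2·0.40, so 0.857 = (0.90 + ρ_S + 0.80) / 2.800.
ρ_S = 0.857·2.800 − 0.90 − 0.80 = 0.700.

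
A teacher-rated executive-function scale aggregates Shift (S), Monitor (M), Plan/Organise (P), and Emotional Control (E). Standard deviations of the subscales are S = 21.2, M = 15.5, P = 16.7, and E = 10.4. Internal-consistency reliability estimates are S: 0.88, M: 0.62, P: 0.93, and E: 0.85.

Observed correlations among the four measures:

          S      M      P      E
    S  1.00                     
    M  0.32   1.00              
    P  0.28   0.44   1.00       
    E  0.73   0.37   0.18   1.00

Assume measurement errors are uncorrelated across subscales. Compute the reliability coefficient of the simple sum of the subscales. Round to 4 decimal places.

0.9184

Var(S+M+P+E) = 21.2² + 15.5² + 16.7² + 10.4² + 2·[21.2·15.5·0.32 + 21.2·16.7·0.28 + 21.2·10.4·0.73 + 15.5·16.7·0.44 + 15.5·10.4·0.37 + 16.7·10.4·0.18] = 1076.74 + 1140.07 = 2216.81.
Because errors are independent across components, Cov(Tᵢ,Tⱼ) = Cov(Xᵢ,Xⱼ); the off-diagonal part of the true-score variance is the same as above.
True-score variance = [21.2²·0.88 + 15.5²·0.62 + 16.7²·0.93 + 10.4²·0.85] + 1140.07 = 895.766 + 1140.07 = 2035.83.
Reliability = 2035.83 / 2216.81 = 0.9184.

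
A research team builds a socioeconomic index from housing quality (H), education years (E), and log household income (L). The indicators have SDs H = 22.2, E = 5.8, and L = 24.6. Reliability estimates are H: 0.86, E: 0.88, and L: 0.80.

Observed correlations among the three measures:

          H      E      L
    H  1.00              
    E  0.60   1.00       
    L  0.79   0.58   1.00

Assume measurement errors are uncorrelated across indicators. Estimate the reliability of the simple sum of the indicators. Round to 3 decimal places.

Var(H+E+L) = 22.2² + 5.8² + 24.6² + 2·[22.2·5.8·0.60 + 22.2·24.6·0.79 + 5.8·24.6·0.58] = 1131.64 + 1182.89 = 2314.53.
Under uncorrelated errors the observed covariances equal the true-score covariances, so only the own-variance terms attenuate.
True-score variance = [22.2²·0.86 + 5.8²·0.88 + 24.6²·0.80] + 1182.89 = 937.574 + 1182.89 = 2120.46.
Reliability = 2120.46 / 2314.53 = 0.916.

0.916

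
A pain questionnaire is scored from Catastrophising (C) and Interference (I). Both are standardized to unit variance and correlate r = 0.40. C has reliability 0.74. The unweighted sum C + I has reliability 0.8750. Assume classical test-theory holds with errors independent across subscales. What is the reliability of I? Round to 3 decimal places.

Var(C+I) = 2 + 2·0.40 = 2.800.
True-score variance = ρ_C + ρ_I + 2·0.40, so 0.8750 = (0.74 + ρ_I + 0.80) / 2.800.
ρ_I = 0.8750·2.800 − 0.74 − 0.80 = 0.910.

0.910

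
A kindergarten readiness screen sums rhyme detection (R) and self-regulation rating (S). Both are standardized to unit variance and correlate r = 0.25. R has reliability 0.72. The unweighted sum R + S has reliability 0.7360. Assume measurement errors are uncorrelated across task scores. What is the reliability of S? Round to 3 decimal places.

0.620

Var(R+S) = 2 + 2·0.25 = 2.500.
True-score variance = ρ_R + ρ_S + 2·0.25, so 0.7360 = (0.72 + ρ_S + 0.50) / 2.500.
ρ_S = 0.7360·2.500 − 0.72 − 0.50 = 0.620.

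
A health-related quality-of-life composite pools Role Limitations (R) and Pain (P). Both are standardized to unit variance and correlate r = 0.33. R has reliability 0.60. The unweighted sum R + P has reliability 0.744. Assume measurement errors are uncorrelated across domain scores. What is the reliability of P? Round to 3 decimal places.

0.719

Var(R+P) = 2 + 2·0.33 = 2.660.
True-score variance = ρ_R + ρ_P + 2·0.33, so 0.744 = (0.60 + ρ_P + 0.66) / 2.660.
ρ_P = 0.744·2.660 − 0.60 − 0.66 = 0.719.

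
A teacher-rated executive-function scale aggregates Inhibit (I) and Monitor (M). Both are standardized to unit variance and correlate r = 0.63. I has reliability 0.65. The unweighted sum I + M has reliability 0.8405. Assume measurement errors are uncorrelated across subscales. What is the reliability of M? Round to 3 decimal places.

Var(I+M) = 2 + 2·0.63 = 3.260.
True-score variance = ρ_I + ρ_M + 2·0.63, so 0.8405 = (0.65 + ρ_M + 1.26) / 3.260.
ρ_M = 0.8405·3.260 − 0.65 − 1.26 = 0.830.

0.830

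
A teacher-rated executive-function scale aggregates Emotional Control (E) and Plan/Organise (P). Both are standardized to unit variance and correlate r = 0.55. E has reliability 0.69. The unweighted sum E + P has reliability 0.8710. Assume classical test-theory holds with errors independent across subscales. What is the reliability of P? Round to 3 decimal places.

0.910

Var(E+P) = 2 + 2·0.55 = 3.100.
True-score variance = ρ_E + ρ_P + 2·0.55, so 0.8710 = (0.69 + ρ_P + 1.10) / 3.100.
ρ_P = 0.8710·3.100 − 0.69 − 1.10 = 0.910.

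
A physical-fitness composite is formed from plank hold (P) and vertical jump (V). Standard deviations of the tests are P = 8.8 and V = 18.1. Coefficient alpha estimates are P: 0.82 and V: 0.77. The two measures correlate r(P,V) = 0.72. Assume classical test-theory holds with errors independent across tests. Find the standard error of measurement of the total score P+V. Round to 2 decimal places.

Var(total) = 405.05 + 229.363 = 634.413.
True-score variance = 315.761 + 229.363 = 545.124, so reliability = 0.8593.
Error variance = 634.413 − 545.124 = 89.2895; SEM = √89.2895 = 9.45.

9.45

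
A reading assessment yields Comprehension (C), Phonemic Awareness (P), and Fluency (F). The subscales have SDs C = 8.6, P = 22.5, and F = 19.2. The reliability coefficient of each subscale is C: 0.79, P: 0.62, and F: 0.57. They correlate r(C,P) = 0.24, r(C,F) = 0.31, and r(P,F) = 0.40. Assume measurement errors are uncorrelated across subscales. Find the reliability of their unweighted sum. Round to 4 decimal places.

Var(C+P+F) = 8.6² + 22.5² + 19.2² + 2·[8.6·22.5·0.24 + 8.6·19.2·0.31 + 22.5·19.2·0.40] = 948.85 + 540.854 = 1489.7.
With uncorrelated errors the cross-covariances are all true-score covariance, so they carry over unchanged; only the diagonal terms shrink to ρᵢσᵢ².
True-score variance = [8.6²·0.79 + 22.5²·0.62 + 19.2²·0.57] + 540.854 = 582.428 + 540.854 = 1123.28.
Reliability = 1123.28 / 1489.7 = 0.7540.

0.7540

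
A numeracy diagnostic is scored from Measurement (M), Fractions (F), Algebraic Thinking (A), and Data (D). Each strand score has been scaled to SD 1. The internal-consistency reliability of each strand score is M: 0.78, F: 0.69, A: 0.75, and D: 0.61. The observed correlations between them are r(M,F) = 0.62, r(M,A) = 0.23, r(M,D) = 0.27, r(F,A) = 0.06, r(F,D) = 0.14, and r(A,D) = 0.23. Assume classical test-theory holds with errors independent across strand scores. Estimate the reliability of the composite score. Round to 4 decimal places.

Var(M+F+A+D) = 4 + 2·[0.62 + 0.23 + 0.27 + 0.06 + 0.14 + 0.23] = 4 + 3.1 = 7.1.
With uncorrelated errors the cross-covariances are all true-score covariance, so they carry over unchanged; only the diagonal terms shrink to ρᵢσᵢ².
True-score variance = [0.78 + 0.69 + 0.75 + 0.61] + 3.1 = 2.83 + 3.1 = 5.93.
Reliability = 5.93 / 7.1 = 0.8352.

0.8352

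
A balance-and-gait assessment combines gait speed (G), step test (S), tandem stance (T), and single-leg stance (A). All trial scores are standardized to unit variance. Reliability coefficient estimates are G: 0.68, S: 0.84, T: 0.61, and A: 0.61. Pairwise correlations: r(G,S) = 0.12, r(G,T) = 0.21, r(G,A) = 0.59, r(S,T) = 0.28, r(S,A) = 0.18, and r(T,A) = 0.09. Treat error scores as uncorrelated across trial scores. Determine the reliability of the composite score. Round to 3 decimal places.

0.818

Var(G+S+T+A) = 4 + 2·[0.12 + 0.21 + 0.59 + 0.28 + 0.18 + 0.09] = 4 + 2.94 = 6.94.
Because errors are independent across components, Cov(Tᵢ,Tⱼ) = Cov(Xᵢ,Xⱼ); the off-diagonal part of the true-score variance is the same as above.
True-score variance = [0.68 + 0.84 + 0.61 + 0.61] + 2.94 = 2.74 + 2.94 = 5.68.
Reliability = 5.68 / 6.94 = 0.818.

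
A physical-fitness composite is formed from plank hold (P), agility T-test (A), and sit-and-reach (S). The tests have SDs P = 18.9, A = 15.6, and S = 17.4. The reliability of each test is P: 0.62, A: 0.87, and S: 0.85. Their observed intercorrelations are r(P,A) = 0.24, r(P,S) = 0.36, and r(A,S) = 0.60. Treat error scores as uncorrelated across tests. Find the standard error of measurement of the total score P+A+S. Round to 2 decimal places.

14.59

Var(total) = 903.33 + 704.03 = 1607.36.
True-score variance = 690.539 + 704.03 = 1394.57, so reliability = 0.8676.
Error variance = 1607.36 − 1394.57 = 212.791; SEM = √212.791 = 14.59.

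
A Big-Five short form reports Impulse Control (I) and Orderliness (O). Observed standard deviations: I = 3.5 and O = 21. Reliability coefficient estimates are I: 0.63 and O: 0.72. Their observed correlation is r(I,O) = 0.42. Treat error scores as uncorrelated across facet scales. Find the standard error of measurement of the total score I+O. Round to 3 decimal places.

11.314

Var(total) = 453.25 + 61.74 = 514.99.
True-score variance = 325.237 + 61.74 = 386.977, so reliability = 0.7514.
Error variance = 514.99 − 386.977 = 128.013; SEM = √128.013 = 11.314.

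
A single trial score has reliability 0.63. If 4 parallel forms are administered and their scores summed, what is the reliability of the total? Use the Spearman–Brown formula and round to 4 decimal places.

ρ_k = kρ / (1 + (k−1)ρ) = 4·0.63 / (1 + 3·0.63) = 2.520 / 2.890 = 0.8720.

0.8720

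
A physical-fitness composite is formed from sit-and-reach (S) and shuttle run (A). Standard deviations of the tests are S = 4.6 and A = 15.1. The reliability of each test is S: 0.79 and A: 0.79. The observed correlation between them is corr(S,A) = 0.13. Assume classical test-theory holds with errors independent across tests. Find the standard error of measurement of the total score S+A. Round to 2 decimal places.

7.23

Var(total) = 249.17 + 18.0596 = 267.23.
True-score variance = 196.844 + 18.0596 = 214.904, so reliability = 0.8042.
Error variance = 267.23 − 214.904 = 52.3257; SEM = √52.3257 = 7.23.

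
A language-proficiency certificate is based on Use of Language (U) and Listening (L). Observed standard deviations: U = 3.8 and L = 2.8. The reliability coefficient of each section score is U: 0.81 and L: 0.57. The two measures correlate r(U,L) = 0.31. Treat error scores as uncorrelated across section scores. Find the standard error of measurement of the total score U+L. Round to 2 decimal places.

Var(total) = 22.28 + 6.5968 = 28.8768.
True-score variance = 16.1652 + 6.5968 = 22.762, so reliability = 0.7882.
Error variance = 28.8768 − 22.762 = 6.1148; SEM = √6.1148 = 2.47.

2.47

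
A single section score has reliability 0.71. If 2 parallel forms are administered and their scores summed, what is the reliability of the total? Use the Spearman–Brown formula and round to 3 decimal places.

0.830

ρ_k = kρ / (1 + (k−1)ρ) = 2·0.71 / (1 + 1·0.71) = 1.420 / 1.710 = 0.830.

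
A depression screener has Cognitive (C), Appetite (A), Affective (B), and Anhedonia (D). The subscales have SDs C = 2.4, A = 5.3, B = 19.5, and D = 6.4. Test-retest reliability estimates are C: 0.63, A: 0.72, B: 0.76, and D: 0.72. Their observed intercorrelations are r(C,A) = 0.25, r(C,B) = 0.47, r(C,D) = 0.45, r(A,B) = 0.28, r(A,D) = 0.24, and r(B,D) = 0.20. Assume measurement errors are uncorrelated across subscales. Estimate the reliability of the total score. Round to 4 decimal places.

Var(C+A+B+D) = 2.4² + 5.3² + 19.5² + 6.4² + 2·[2.4·5.3·0.25 + 2.4·19.5·0.47 + 2.4·6.4·0.45 + 5.3·19.5·0.28 + 5.3·6.4·0.24 + 19.5·6.4·0.20] = 455.06 + 188.254 = 643.314.
With uncorrelated errors the cross-covariances are all true-score covariance, so they carry over unchanged; only the diagonal terms shrink to ρᵢσᵢ².
True-score variance = [2.4²·0.63 + 5.3²·0.72 + 19.5²·0.76 + 6.4²·0.72] + 188.254 = 342.335 + 188.254 = 530.588.
Reliability = 530.588 / 643.314 = 0.8248.

0.8248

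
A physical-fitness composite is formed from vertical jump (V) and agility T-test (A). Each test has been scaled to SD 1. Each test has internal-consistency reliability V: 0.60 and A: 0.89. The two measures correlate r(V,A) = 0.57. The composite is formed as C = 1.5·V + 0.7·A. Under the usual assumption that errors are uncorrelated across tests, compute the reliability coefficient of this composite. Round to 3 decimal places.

0.758

Var(C) = 1.5² + 0.7² + 2·[1.05·0.57] = 2.74 + 1.197 = 3.937.
Under uncorrelated errors the observed covariances equal the true-score covariances, so only the own-variance terms attenuate.
True-score variance = [1.5²·0.60 + 0.7²·0.89] + 1.197 = 1.7861 + 1.197 = 2.9831.
Reliability = 2.9831 / 3.937 = 0.758.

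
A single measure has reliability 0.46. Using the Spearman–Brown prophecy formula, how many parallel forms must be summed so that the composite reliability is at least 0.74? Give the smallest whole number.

k ≥ ρ*(1−ρ₁)/(ρ₁(1−ρ*)) = 0.74·0.54 / (0.46·0.26) = 3.341.
Smallest integer k = 4.

4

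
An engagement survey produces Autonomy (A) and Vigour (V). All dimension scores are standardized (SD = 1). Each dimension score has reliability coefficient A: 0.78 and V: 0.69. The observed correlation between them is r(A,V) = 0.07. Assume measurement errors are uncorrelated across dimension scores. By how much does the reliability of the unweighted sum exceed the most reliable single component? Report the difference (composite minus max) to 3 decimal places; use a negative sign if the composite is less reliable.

-0.028

Var(sum) = 2 + 0.14 = 2.14; true-score variance = 1.47 + 0.14 = 1.61; composite reliability = 0.7523.
Max component reliability = 0.7800.
Difference = 0.7523 − 0.7800 = -0.028.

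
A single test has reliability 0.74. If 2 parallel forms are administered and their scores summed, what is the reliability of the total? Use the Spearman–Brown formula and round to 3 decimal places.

ρ_k = kρ / (1 + (k−1)ρ) = 2·0.74 / (1 + 1·0.74) = 1.480 / 1.740 = 0.851.

0.851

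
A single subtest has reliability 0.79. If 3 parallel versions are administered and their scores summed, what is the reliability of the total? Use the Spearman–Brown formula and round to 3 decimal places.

0.919

ρ_k = kρ / (1 + (k−1)ρ) = 3·0.79 / (1 + 2·0.79) = 2.370 / 2.580 = 0.919.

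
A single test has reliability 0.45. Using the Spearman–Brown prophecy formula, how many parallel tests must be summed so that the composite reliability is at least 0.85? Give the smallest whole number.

7

k ≥ ρ*(1−ρ₁)/(ρ₁(1−ρ*)) = 0.85·0.55 / (0.45·0.15) = 6.926.
Smallest integer k = 7.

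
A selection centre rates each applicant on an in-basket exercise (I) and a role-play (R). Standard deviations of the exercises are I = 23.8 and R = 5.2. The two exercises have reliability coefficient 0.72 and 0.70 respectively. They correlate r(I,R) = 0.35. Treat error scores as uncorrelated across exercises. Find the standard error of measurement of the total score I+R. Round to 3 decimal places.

12.912

Var(total) = 593.48 + 86.632 = 680.112.
True-score variance = 426.765 + 86.632 = 513.397, so reliability = 0.7549.
Error variance = 680.112 − 513.397 = 166.715; SEM = √166.715 = 12.912.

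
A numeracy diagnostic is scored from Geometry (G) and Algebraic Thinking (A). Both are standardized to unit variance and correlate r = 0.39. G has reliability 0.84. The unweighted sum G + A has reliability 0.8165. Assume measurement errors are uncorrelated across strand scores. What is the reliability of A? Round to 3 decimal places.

0.650

Var(G+A) = 2 + 2·0.39 = 2.780.
True-score variance = ρ_G + ρ_A + 2·0.39, so 0.8165 = (0.84 + ρ_A + 0.78) / 2.780.
ρ_A = 0.8165·2.780 − 0.84 − 0.78 = 0.650.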